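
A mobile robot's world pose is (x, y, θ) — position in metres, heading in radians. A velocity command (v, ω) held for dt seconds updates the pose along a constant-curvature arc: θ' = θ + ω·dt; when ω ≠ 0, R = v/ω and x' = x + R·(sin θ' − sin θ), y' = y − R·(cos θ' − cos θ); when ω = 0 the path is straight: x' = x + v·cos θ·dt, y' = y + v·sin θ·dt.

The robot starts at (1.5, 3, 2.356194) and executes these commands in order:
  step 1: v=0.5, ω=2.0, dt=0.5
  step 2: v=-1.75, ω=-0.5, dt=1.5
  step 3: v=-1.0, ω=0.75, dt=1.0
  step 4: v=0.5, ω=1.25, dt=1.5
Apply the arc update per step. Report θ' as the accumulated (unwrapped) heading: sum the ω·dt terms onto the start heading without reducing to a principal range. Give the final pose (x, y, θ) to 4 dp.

(4.5030, 1.9128, 5.2312)

step 1: θ'=3.3562 (R=0.2500) → pose (1.2700, 3.0675, 3.3562)
step 2: θ'=2.6062 (R=3.5000) → pose (3.8010, 2.6580, 2.6062)
step 3: θ'=3.3562 (R=-1.3333) → pose (4.7652, 2.5020, 3.3562)
step 4: θ'=5.2312 (R=0.4000) → pose (4.5030, 1.9128, 5.2312)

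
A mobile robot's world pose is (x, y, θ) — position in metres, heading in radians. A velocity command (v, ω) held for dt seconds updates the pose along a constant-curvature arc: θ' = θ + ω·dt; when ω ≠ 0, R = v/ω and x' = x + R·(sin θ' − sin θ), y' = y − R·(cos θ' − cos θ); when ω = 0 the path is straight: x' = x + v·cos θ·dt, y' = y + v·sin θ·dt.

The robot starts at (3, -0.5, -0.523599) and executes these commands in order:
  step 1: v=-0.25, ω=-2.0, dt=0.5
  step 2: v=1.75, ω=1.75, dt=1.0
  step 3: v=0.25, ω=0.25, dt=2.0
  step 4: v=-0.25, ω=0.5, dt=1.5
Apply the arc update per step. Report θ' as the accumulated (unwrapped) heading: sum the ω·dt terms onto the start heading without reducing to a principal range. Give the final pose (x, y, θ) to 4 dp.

step 1: θ'=-1.5236 (R=0.1250) → pose (2.9376, -0.3976, -1.5236)
step 2: θ'=0.2264 (R=1.0000) → pose (4.1610, -1.3249, 0.2264)
step 3: θ'=0.7264 (R=1.0000) → pose (4.6007, -1.0980, 0.7264)
step 4: θ'=1.4764 (R=-0.5000) → pose (4.4350, -1.4247, 1.4764)

(4.4350, -1.4247, 1.4764)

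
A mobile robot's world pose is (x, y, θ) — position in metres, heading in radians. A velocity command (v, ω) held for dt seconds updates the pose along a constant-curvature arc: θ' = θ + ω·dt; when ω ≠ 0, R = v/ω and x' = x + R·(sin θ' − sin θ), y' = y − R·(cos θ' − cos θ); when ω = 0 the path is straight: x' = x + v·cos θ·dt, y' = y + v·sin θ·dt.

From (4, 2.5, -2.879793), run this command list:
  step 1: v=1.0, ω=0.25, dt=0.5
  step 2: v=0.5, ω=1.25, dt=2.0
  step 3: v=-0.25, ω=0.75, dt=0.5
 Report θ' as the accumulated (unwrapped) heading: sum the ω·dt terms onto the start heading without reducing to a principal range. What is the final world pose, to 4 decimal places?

(3.4525, 1.5916, 0.1202)

step 1: θ'=-2.7548 (R=4.0000) → pose (3.5264, 2.3408, -2.7548)
step 2: θ'=-0.2548 (R=0.4000) → pose (3.5764, 1.5832, -0.2548)
step 3: θ'=0.1202 (R=-0.3333) → pose (3.4525, 1.5916, 0.1202)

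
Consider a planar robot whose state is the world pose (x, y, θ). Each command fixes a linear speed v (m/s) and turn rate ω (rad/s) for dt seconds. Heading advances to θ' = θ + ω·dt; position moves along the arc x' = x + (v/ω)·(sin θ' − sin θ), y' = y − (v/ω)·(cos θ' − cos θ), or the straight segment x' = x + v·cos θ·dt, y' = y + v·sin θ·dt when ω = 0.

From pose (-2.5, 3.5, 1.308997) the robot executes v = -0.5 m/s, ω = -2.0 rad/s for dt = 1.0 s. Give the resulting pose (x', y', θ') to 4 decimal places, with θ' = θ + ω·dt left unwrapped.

(-2.9008, 3.3721, -0.6910)

θ' = 1.3090 + -2.0·1.0 = -0.6910
R = v/ω = -0.5/-2.0 = 0.2500
x' = -2.5 + 0.2500·(sin -0.6910 − sin 1.3090) = -2.9008
y' = 3.5 − 0.2500·(cos -0.6910 − cos 1.3090) = 3.3721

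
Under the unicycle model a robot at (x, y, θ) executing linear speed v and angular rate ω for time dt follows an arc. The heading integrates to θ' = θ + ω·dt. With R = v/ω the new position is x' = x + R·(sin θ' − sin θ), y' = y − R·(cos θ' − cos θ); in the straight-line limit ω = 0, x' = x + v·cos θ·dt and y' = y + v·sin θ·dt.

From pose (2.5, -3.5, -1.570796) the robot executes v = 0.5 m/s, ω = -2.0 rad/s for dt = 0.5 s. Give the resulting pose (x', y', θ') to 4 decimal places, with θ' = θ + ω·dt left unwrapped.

(2.3851, -3.7104, -2.5708)

θ' = -1.5708 + -2.0·0.5 = -2.5708
R = v/ω = 0.5/-2.0 = -0.2500
x' = 2.5 + -0.2500·(sin -2.5708 − sin -1.5708) = 2.3851
y' = -3.5 − -0.2500·(cos -2.5708 − cos -1.5708) = -3.7104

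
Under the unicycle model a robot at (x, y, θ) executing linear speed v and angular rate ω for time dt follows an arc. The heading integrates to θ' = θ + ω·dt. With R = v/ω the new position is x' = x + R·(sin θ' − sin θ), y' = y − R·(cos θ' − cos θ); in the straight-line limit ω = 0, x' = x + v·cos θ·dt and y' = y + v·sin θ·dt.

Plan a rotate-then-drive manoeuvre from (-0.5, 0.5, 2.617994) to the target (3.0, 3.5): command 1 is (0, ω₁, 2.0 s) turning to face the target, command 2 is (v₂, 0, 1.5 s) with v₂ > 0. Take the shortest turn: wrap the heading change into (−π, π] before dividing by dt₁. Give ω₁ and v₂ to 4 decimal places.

ω₁ = -0.9547, v₂ = 3.0732

heading to target = atan2(3.5−0.5, 3−-0.5) = 0.7086
Δθ = wrap(0.7086 − 2.6180) = -1.9094; ω₁ = Δθ/dt₁ = -0.9547
distance = √((3−-0.5)² + (3.5−0.5)²) = 4.6098; v₂ = distance/dt₂ = 3.0732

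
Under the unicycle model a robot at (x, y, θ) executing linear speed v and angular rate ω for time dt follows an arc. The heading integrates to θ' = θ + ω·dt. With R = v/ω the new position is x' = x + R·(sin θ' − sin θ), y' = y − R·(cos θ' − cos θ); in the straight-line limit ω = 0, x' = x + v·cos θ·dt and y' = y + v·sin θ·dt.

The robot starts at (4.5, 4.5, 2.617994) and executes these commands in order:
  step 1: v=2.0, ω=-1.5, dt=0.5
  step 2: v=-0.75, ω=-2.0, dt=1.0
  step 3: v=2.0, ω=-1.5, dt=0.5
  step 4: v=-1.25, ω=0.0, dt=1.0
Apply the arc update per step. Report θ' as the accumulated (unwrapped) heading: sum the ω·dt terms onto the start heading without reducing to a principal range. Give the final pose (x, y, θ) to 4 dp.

(3.5432, 5.2734, -0.8820)

step 1: θ'=1.8680 (R=-1.3333) → pose (3.8918, 5.2642, 1.8680)
step 2: θ'=-0.1320 (R=0.3750) → pose (3.4839, 4.7827, -0.1320)
step 3: θ'=-0.8820 (R=-1.3333) → pose (4.3377, 4.3084, -0.8820)
step 4: θ'=-0.8820 (straight) → pose (3.5432, 5.2734, -0.8820)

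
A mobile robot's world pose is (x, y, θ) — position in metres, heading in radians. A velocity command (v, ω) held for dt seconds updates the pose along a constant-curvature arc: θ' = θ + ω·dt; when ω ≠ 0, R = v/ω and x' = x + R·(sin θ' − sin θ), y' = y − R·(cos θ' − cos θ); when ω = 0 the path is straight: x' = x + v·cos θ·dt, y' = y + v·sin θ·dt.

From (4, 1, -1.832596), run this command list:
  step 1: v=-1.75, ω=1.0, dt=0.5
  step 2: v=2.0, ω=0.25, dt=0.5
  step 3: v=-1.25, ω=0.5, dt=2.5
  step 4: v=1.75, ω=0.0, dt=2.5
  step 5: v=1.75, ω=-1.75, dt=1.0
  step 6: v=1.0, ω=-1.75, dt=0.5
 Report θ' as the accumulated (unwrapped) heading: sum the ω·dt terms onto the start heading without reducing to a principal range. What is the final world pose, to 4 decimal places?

step 1: θ'=-1.3326 (R=-1.7500) → pose (4.0102, 1.8659, -1.3326)
step 2: θ'=-1.2076 (R=8.0000) → pose (4.3062, 0.9113, -1.2076)
step 3: θ'=0.0424 (R=-2.5000) → pose (1.8633, 2.5209, 0.0424)
step 4: θ'=0.0424 (straight) → pose (6.2344, 2.7064, 0.0424)
step 5: θ'=-1.7076 (R=-1.0000) → pose (7.2674, 1.5709, -1.7076)
step 6: θ'=-2.5826 (R=-0.5714) → pose (7.0044, 1.1644, -2.5826)

(7.0044, 1.1644, -2.5826)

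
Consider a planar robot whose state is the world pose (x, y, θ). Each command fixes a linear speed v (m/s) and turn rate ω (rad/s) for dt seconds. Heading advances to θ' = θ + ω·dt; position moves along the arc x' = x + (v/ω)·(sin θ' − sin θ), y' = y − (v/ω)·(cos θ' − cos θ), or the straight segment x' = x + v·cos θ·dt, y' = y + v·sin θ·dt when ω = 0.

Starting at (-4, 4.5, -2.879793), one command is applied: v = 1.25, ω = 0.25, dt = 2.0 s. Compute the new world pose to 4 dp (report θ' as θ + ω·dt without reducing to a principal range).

(-6.1570, 3.2883, -2.3798)

θ' = -2.8798 + 0.25·2.0 = -2.3798
R = v/ω = 1.25/0.25 = 5.0000
x' = -4 + 5.0000·(sin -2.3798 − sin -2.8798) = -6.1570
y' = 4.5 − 5.0000·(cos -2.3798 − cos -2.8798) = 3.2883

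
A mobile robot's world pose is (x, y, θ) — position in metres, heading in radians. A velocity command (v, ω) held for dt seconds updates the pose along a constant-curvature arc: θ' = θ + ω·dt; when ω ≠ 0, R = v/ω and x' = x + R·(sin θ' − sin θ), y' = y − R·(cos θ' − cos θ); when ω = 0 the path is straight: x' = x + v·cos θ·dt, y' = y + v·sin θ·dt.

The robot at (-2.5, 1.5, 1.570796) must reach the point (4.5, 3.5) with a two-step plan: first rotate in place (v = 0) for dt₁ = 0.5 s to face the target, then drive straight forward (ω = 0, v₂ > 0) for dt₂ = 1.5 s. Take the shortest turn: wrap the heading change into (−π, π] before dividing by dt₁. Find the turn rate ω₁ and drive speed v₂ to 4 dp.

heading to target = atan2(3.5−1.5, 4.5−-2.5) = 0.2783
Δθ = wrap(0.2783 − 1.5708) = -1.2925; ω₁ = Δθ/dt₁ = -2.5850
distance = √((4.5−-2.5)² + (3.5−1.5)²) = 7.2801; v₂ = distance/dt₂ = 4.8534

ω₁ = -2.5850, v₂ = 4.8534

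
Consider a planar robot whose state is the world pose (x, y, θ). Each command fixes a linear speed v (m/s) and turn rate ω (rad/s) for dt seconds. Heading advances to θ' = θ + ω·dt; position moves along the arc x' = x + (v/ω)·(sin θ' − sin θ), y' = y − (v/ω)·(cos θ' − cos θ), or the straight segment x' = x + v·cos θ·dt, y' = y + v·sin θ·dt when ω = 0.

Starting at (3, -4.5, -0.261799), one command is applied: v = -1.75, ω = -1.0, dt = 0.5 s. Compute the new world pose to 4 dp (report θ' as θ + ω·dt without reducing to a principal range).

(2.2450, -4.0759, -0.7618)

θ' = -0.2618 + -1.0·0.5 = -0.7618
R = v/ω = -1.75/-1.0 = 1.7500
x' = 3 + 1.7500·(sin -0.7618 − sin -0.2618) = 2.2450
y' = -4.5 − 1.7500·(cos -0.7618 − cos -0.2618) = -4.0759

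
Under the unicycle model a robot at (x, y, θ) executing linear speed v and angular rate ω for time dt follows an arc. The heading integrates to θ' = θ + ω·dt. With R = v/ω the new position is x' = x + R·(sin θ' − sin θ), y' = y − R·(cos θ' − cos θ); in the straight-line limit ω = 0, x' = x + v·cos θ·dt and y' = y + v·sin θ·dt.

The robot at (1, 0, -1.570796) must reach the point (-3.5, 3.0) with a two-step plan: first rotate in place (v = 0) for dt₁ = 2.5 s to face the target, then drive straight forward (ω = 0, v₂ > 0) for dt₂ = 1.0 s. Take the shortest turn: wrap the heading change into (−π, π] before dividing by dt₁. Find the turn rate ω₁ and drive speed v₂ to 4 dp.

heading to target = atan2(3−0, -3.5−1) = 2.5536
Δθ = wrap(2.5536 − -1.5708) = -2.1588; ω₁ = Δθ/dt₁ = -0.8635
distance = √((-3.5−1)² + (3−0)²) = 5.4083; v₂ = distance/dt₂ = 5.4083

ω₁ = -0.8635, v₂ = 5.4083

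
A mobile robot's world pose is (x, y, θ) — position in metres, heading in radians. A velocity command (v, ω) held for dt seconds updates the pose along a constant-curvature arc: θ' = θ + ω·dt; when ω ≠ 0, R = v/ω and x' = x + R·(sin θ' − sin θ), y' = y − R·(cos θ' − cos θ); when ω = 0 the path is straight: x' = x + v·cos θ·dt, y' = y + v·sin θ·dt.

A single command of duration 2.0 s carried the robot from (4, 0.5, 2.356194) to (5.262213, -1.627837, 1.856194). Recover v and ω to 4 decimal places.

Δθ = 1.856194 − 2.356194 = -0.500000
ω = Δθ/dt = -0.500000/2.0 = -0.2500
R = −Δy/(cos θ' − cos θ) = 5.0000
v = R·ω = 5.0000·-0.2500 = -1.2500

v = -1.2500, ω = -0.2500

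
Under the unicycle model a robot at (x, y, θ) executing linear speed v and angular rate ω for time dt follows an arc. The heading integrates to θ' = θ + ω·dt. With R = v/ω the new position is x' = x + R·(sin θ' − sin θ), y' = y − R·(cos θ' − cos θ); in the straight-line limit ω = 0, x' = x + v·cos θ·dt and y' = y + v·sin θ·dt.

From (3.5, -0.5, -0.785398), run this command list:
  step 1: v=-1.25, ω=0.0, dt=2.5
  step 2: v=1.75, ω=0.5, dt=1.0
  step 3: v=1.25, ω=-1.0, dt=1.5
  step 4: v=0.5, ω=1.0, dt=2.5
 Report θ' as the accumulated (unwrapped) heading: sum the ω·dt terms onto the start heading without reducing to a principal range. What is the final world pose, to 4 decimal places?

step 1: θ'=-0.7854 (straight) → pose (1.2903, 1.7097, -0.7854)
step 2: θ'=-0.2854 (R=3.5000) → pose (2.7798, 0.8262, -0.2854)
step 3: θ'=-1.7854 (R=-1.2500) → pose (3.6492, -0.6395, -1.7854)
step 4: θ'=0.7146 (R=0.5000) → pose (4.4654, -1.1236, 0.7146)

(4.4654, -1.1236, 0.7146)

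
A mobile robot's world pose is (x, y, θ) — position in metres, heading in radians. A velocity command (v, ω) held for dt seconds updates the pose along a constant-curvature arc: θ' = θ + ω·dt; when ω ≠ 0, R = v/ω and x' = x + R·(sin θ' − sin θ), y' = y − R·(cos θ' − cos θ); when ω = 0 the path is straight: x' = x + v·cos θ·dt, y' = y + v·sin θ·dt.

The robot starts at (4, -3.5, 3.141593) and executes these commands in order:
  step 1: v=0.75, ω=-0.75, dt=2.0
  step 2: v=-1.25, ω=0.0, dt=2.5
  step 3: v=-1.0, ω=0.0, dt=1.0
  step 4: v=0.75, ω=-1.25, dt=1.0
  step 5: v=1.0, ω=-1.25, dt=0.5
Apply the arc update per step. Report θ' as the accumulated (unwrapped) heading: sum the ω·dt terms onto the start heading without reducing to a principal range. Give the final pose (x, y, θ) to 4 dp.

(4.1542, -6.0495, -0.2334)

step 1: θ'=1.6416 (R=-1.0000) → pose (3.0025, -2.5707, 1.6416)
step 2: θ'=1.6416 (straight) → pose (3.2236, -5.6879, 1.6416)
step 3: θ'=1.6416 (straight) → pose (3.2943, -6.6854, 1.6416)
step 4: θ'=0.3916 (R=-0.6000) → pose (3.6638, -6.0884, 0.3916)
step 5: θ'=-0.2334 (R=-0.8000) → pose (4.1542, -6.0495, -0.2334)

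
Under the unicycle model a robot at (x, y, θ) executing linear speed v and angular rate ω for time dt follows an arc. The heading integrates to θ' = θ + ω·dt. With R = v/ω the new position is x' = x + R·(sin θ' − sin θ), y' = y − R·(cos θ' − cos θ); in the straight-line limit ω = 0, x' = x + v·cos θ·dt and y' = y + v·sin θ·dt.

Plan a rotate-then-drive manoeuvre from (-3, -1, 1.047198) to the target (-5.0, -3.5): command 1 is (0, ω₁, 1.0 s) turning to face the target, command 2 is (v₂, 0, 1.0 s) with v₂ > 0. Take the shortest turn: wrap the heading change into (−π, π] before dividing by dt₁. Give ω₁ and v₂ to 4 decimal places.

heading to target = atan2(-3.5−-1, -5−-3) = -2.2455
Δθ = wrap(-2.2455 − 1.0472) = 2.9905; ω₁ = Δθ/dt₁ = 2.9905
distance = √((-5−-3)² + (-3.5−-1)²) = 3.2016; v₂ = distance/dt₂ = 3.2016

ω₁ = 2.9905, v₂ = 3.2016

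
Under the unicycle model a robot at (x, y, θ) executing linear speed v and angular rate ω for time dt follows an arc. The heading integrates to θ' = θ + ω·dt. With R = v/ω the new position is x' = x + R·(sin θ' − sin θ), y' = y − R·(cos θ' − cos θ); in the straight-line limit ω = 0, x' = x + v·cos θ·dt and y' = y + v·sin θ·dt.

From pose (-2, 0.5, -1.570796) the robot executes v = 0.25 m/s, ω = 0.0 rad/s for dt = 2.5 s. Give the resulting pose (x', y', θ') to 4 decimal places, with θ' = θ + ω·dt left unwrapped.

(-2.0000, -0.1250, -1.5708)

θ' = -1.5708 + 0.0·2.5 = -1.5708
ω = 0 → straight: x' = -2 + 0.25·cos(-1.5708)·2.5 = -2.0000
y' = 0.5 + 0.25·sin(-1.5708)·2.5 = -0.1250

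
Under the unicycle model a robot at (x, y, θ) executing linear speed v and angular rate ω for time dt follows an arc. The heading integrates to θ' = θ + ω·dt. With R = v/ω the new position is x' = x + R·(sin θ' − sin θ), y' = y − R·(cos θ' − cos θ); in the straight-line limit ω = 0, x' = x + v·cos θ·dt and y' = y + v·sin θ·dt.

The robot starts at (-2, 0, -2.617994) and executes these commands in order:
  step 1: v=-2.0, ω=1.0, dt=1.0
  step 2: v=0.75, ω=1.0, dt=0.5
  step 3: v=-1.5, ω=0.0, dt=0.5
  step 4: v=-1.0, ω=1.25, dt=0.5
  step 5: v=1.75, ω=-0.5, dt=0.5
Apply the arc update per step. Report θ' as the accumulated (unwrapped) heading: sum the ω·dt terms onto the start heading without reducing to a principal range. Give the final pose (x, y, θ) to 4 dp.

step 1: θ'=-1.6180 (R=-2.0000) → pose (-1.0022, 1.6377, -1.6180)
step 2: θ'=-1.1180 (R=0.7500) → pose (-0.9275, 1.2742, -1.1180)
step 3: θ'=-1.1180 (straight) → pose (-1.2556, 1.9486, -1.1180)
step 4: θ'=-0.4930 (R=-0.8000) → pose (-1.5964, 2.3034, -0.4930)
step 5: θ'=-0.7430 (R=-3.5000) → pose (-0.8851, 1.7977, -0.7430)

(-0.8851, 1.7977, -0.7430)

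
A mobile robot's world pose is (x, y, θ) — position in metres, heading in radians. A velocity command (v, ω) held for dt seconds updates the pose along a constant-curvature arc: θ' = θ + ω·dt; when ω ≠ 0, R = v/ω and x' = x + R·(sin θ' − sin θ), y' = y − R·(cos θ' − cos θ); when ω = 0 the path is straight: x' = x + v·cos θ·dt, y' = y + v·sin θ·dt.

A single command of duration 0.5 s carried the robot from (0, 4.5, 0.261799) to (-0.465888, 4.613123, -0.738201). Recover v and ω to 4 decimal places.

v = -1.0000, ω = -2.0000

Δθ = -0.738201 − 0.261799 = -1.000000
ω = Δθ/dt = -1.000000/0.5 = -2.0000
R = Δx/(sin θ' − sin θ) = 0.5000
v = R·ω = 0.5000·-2.0000 = -1.0000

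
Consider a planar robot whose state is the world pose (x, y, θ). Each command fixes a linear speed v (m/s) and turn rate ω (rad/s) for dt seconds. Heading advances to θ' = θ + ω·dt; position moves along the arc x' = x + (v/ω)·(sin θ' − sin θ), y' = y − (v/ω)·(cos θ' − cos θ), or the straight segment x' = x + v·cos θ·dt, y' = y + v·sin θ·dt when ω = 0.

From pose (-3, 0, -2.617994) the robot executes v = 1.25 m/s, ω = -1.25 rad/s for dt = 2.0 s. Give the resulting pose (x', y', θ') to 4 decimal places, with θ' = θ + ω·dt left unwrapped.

θ' = -2.6180 + -1.25·2.0 = -5.1180
R = v/ω = 1.25/-1.25 = -1.0000
x' = -3 + -1.0000·(sin -5.1180 − sin -2.6180) = -4.4189
y' = 0 − -1.0000·(cos -5.1180 − cos -2.6180) = 1.2606

(-4.4189, 1.2606, -5.1180)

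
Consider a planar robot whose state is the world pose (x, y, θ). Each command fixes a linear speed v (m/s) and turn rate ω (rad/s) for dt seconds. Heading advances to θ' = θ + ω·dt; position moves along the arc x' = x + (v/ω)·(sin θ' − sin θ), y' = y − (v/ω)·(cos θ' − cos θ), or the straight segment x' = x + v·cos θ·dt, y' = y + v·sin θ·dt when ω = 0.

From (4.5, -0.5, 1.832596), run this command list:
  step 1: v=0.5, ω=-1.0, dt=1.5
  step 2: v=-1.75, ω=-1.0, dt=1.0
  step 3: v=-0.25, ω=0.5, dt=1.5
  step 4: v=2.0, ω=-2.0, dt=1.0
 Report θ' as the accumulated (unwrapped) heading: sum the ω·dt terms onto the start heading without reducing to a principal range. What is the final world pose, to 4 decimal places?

(3.8375, -0.8491, -1.9174)

step 1: θ'=0.3326 (R=-0.5000) → pose (4.8197, 0.1020, 0.3326)
step 2: θ'=-0.6674 (R=1.7500) → pose (3.1652, 0.3816, -0.6674)
step 3: θ'=0.0826 (R=-0.5000) → pose (2.8145, 0.4872, 0.0826)
step 4: θ'=-1.9174 (R=-1.0000) → pose (3.8375, -0.8491, -1.9174)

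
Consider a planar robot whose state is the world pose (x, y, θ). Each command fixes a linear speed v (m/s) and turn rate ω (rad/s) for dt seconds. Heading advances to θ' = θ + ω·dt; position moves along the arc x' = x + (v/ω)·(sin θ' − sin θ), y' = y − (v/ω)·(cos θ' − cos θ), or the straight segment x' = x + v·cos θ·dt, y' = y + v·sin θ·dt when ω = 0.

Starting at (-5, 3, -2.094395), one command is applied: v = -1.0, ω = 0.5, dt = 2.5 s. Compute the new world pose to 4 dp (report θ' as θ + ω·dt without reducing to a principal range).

θ' = -2.0944 + 0.5·2.5 = -0.8444
R = v/ω = -1.0/0.5 = -2.0000
x' = -5 + -2.0000·(sin -0.8444 − sin -2.0944) = -5.2369
y' = 3 − -2.0000·(cos -0.8444 − cos -2.0944) = 5.3284

(-5.2369, 5.3284, -0.8444)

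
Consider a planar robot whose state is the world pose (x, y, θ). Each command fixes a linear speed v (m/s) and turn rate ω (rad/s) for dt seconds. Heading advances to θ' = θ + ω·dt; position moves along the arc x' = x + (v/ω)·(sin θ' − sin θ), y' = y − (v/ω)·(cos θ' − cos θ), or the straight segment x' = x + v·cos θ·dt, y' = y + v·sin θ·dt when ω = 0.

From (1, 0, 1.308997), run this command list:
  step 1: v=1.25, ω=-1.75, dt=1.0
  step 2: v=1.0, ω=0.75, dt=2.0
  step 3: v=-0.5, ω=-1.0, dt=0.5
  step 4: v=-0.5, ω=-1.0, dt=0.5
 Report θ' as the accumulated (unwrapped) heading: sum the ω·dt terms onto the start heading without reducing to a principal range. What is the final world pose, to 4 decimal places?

step 1: θ'=-0.4410 (R=-0.7143) → pose (1.9948, 0.4611, -0.4410)
step 2: θ'=1.0590 (R=1.3333) → pose (3.7265, 1.0138, 1.0590)
step 3: θ'=0.5590 (R=0.5000) → pose (3.5557, 0.8348, 0.5590)
step 4: θ'=0.0590 (R=0.5000) → pose (3.3200, 0.7596, 0.0590)

(3.3200, 0.7596, 0.0590)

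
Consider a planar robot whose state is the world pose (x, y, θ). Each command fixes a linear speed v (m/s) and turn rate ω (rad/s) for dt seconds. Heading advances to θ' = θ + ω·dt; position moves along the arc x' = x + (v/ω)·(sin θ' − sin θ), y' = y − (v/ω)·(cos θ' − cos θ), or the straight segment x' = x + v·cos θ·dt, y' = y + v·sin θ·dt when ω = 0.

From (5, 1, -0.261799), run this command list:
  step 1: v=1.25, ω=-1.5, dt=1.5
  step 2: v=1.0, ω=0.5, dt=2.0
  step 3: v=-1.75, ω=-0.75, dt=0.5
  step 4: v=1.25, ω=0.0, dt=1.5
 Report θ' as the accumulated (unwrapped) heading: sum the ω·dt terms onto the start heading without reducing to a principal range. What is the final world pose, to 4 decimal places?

step 1: θ'=-2.5118 (R=-0.8333) → pose (5.2751, -0.4784, -2.5118)
step 2: θ'=-1.5118 (R=2.0000) → pose (4.4566, -2.2126, -1.5118)
step 3: θ'=-1.8868 (R=2.3333) → pose (4.5680, -1.3499, -1.8868)
step 4: θ'=-1.8868 (straight) → pose (3.9854, -3.1321, -1.8868)

(3.9854, -3.1321, -1.8868)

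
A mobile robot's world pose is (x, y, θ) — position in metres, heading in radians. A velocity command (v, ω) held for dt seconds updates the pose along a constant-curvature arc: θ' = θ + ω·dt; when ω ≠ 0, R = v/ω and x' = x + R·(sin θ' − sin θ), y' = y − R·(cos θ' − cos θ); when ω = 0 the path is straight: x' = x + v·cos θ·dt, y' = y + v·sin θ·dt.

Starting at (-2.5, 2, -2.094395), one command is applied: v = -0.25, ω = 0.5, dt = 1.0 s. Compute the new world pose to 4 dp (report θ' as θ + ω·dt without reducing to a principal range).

(-2.4332, 2.2382, -1.5944)

θ' = -2.0944 + 0.5·1.0 = -1.5944
R = v/ω = -0.25/0.5 = -0.5000
x' = -2.5 + -0.5000·(sin -1.5944 − sin -2.0944) = -2.4332
y' = 2 − -0.5000·(cos -1.5944 − cos -2.0944) = 2.2382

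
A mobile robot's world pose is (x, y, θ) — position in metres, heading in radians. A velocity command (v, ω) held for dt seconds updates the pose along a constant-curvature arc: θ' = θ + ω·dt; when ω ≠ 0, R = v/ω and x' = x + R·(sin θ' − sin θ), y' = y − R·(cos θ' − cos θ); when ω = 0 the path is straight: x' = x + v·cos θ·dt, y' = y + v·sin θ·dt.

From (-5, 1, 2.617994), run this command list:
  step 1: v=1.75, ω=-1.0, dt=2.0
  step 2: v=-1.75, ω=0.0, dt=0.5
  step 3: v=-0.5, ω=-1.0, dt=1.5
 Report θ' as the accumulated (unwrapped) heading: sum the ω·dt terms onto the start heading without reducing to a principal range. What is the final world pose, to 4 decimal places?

step 1: θ'=0.6180 (R=-1.7500) → pose (-5.1390, 3.9419, 0.6180)
step 2: θ'=0.6180 (straight) → pose (-5.8521, 3.4349, 0.6180)
step 3: θ'=-0.8820 (R=0.5000) → pose (-6.5278, 3.5246, -0.8820)

(-6.5278, 3.5246, -0.8820)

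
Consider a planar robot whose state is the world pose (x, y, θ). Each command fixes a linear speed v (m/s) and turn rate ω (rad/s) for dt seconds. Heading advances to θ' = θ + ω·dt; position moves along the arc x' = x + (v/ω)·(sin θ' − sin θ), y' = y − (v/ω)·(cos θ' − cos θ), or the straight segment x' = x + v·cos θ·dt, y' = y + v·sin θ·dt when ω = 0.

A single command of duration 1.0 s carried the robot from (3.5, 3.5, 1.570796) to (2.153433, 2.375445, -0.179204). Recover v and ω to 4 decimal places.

v = -2.0000, ω = -1.7500

Δθ = -0.179204 − 1.570796 = -1.750000
ω = Δθ/dt = -1.750000/1.0 = -1.7500
R = Δx/(sin θ' − sin θ) = 1.1429
v = R·ω = 1.1429·-1.7500 = -2.0000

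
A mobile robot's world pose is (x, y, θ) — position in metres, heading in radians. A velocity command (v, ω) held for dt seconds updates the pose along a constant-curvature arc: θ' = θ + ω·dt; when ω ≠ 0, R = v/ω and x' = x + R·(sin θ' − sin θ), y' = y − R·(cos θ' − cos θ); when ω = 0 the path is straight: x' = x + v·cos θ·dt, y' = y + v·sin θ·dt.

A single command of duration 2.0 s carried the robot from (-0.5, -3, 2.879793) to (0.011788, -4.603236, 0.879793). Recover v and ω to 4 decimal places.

v = -1.0000, ω = -1.0000

Δθ = 0.879793 − 2.879793 = -2.000000
ω = Δθ/dt = -2.000000/2.0 = -1.0000
R = −Δy/(cos θ' − cos θ) = 1.0000
v = R·ω = 1.0000·-1.0000 = -1.0000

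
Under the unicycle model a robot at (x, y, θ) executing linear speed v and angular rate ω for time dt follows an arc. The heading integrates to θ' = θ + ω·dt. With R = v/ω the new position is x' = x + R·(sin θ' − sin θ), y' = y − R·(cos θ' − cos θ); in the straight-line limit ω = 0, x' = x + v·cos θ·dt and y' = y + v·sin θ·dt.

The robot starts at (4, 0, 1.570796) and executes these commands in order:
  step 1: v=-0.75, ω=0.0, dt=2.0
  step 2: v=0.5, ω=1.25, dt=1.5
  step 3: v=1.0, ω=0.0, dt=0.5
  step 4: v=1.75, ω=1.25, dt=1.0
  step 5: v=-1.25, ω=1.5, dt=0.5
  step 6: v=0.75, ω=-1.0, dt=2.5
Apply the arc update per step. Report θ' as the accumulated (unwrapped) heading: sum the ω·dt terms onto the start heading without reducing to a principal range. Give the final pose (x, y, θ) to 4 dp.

(1.1055, -3.2467, 2.9458)

step 1: θ'=1.5708 (straight) → pose (4.0000, -1.5000, 1.5708)
step 2: θ'=3.4458 (R=0.4000) → pose (3.4802, -1.1184, 3.4458)
step 3: θ'=3.4458 (straight) → pose (3.0031, -1.2681, 3.4458)
step 4: θ'=4.6958 (R=1.4000) → pose (2.0227, -2.5806, 4.6958)
step 5: θ'=5.4458 (R=-0.8333) → pose (1.8085, -2.0090, 5.4458)
step 6: θ'=2.9458 (R=-0.7500) → pose (1.1055, -3.2467, 2.9458)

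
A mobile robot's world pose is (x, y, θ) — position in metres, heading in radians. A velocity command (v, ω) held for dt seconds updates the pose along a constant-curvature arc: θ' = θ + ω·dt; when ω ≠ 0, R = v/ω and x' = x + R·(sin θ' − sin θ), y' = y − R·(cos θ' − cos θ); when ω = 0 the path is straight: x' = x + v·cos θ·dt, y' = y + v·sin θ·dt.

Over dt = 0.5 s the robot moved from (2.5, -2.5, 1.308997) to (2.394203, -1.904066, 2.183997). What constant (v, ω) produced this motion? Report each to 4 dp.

v = 1.2500, ω = 1.7500

Δθ = 2.183997 − 1.308997 = 0.875000
ω = Δθ/dt = 0.875000/0.5 = 1.7500
R = −Δy/(cos θ' − cos θ) = 0.7143
v = R·ω = 0.7143·1.7500 = 1.2500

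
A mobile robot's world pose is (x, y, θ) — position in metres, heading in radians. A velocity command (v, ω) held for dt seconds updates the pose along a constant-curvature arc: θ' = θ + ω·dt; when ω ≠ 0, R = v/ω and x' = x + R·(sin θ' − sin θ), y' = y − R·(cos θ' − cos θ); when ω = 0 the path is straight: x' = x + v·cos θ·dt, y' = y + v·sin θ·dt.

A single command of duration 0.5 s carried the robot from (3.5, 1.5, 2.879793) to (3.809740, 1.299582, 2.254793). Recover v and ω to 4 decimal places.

v = -0.7500, ω = -1.2500

Δθ = 2.254793 − 2.879793 = -0.625000
ω = Δθ/dt = -0.625000/0.5 = -1.2500
R = Δx/(sin θ' − sin θ) = 0.6000
v = R·ω = 0.6000·-1.2500 = -0.7500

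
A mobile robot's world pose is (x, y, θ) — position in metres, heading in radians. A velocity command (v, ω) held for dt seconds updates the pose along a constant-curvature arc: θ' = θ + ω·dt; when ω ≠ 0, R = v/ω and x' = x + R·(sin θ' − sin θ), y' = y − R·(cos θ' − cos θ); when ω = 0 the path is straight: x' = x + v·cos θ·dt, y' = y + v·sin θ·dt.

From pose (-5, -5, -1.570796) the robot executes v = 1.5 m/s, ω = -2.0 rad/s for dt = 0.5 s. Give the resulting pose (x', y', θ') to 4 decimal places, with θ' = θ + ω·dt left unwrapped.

θ' = -1.5708 + -2.0·0.5 = -2.5708
R = v/ω = 1.5/-2.0 = -0.7500
x' = -5 + -0.7500·(sin -2.5708 − sin -1.5708) = -5.3448
y' = -5 − -0.7500·(cos -2.5708 − cos -1.5708) = -5.6311

(-5.3448, -5.6311, -2.5708)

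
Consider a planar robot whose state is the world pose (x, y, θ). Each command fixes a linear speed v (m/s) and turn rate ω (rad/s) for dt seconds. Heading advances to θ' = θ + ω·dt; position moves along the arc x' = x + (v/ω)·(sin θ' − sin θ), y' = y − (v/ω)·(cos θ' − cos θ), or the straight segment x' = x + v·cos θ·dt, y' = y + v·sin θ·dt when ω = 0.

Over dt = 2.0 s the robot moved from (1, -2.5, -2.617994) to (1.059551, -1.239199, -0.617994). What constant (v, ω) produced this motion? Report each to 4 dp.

v = -0.7500, ω = 1.0000

Δθ = -0.617994 − -2.617994 = 2.000000
ω = Δθ/dt = 2.000000/2.0 = 1.0000
R = −Δy/(cos θ' − cos θ) = -0.7500
v = R·ω = -0.7500·1.0000 = -0.7500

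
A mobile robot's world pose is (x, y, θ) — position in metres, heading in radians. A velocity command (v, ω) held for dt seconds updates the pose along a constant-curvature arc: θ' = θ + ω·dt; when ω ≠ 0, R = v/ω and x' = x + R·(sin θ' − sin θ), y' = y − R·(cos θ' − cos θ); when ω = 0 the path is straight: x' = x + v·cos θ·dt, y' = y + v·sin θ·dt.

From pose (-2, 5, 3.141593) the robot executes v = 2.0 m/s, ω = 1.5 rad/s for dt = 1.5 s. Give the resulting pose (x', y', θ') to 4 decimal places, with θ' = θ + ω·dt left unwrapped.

(-3.0374, 2.8291, 5.3916)

θ' = 3.1416 + 1.5·1.5 = 5.3916
R = v/ω = 2.0/1.5 = 1.3333
x' = -2 + 1.3333·(sin 5.3916 − sin 3.1416) = -3.0374
y' = 5 − 1.3333·(cos 5.3916 − cos 3.1416) = 2.8291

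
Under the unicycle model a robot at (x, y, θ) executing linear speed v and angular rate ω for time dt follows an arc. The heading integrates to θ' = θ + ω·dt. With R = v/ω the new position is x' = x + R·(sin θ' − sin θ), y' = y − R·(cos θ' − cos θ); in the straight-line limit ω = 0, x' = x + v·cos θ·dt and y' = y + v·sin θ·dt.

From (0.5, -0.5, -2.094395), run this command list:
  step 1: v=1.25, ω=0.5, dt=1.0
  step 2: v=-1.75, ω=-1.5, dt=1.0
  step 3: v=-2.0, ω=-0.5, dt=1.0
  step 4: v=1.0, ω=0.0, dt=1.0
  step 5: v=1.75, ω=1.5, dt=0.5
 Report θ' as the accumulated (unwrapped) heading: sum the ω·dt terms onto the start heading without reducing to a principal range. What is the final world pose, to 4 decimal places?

step 1: θ'=-1.5944 (R=2.5000) → pose (0.1658, -1.6910, -1.5944)
step 2: θ'=-3.0944 (R=1.1667) → pose (1.2771, -0.5532, -3.0944)
step 3: θ'=-3.5944 (R=4.0000) → pose (3.2157, -0.9518, -3.5944)
step 4: θ'=-3.5944 (straight) → pose (2.3165, -0.5143, -3.5944)
step 5: θ'=-2.8444 (R=1.1667) → pose (1.4645, -0.4479, -2.8444)

(1.4645, -0.4479, -2.8444)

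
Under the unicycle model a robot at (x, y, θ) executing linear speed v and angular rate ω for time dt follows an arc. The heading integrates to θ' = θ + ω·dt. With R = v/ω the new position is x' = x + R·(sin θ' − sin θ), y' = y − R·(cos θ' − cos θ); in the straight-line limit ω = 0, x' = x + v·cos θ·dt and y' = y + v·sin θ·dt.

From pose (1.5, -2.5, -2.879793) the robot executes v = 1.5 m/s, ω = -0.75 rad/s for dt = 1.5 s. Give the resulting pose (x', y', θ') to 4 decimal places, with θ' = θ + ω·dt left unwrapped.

θ' = -2.8798 + -0.75·1.5 = -4.0048
R = v/ω = 1.5/-0.75 = -2.0000
x' = 1.5 + -2.0000·(sin -4.0048 − sin -2.8798) = -0.5375
y' = -2.5 − -2.0000·(cos -4.0048 − cos -2.8798) = -1.8682

(-0.5375, -1.8682, -4.0048)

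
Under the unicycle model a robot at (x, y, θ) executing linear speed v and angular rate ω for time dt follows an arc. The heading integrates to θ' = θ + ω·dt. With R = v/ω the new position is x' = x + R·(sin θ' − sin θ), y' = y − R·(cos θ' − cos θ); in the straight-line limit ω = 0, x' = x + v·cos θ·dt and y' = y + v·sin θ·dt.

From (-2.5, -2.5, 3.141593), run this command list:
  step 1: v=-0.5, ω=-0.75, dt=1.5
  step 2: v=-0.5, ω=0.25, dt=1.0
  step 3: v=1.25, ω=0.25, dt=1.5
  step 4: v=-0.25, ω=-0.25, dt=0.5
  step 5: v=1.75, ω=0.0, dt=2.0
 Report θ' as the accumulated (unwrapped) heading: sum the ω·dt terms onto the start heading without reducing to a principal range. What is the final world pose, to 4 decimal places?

(-5.8023, -0.1347, 2.5166)

step 1: θ'=2.0166 (R=0.6667) → pose (-1.8985, -2.8792, 2.0166)
step 2: θ'=2.2666 (R=-2.0000) → pose (-1.6290, -3.2989, 2.2666)
step 3: θ'=2.6416 (R=5.0000) → pose (-3.0696, -2.1159, 2.6416)
step 4: θ'=2.5166 (R=1.0000) → pose (-2.9640, -2.1825, 2.5166)
step 5: θ'=2.5166 (straight) → pose (-5.8023, -0.1347, 2.5166)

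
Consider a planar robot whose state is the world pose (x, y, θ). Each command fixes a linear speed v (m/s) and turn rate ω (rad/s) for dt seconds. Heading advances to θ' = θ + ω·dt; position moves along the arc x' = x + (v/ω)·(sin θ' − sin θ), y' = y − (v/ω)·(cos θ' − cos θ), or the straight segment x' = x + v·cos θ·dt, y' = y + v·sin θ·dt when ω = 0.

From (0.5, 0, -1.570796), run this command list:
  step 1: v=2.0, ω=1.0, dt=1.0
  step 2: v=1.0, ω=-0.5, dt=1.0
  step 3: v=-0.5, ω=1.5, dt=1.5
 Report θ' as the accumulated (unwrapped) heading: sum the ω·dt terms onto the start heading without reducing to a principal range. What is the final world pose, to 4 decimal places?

step 1: θ'=-0.5708 (R=2.0000) → pose (1.4194, -1.6829, -0.5708)
step 2: θ'=-1.0708 (R=-2.0000) → pose (2.0940, -2.4070, -1.0708)
step 3: θ'=1.1792 (R=-0.3333) → pose (1.4933, -2.4396, 1.1792)

(1.4933, -2.4396, 1.1792)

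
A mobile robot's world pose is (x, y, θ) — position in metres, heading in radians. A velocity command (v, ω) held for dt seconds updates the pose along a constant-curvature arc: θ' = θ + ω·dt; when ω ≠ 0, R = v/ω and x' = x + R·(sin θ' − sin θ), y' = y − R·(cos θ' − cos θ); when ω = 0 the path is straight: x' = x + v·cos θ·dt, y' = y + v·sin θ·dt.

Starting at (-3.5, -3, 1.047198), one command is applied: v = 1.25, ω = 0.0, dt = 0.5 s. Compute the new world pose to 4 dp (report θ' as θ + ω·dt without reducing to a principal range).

θ' = 1.0472 + 0.0·0.5 = 1.0472
ω = 0 → straight: x' = -3.5 + 1.25·cos(1.0472)·0.5 = -3.1875
y' = -3 + 1.25·sin(1.0472)·0.5 = -2.4587

(-3.1875, -2.4587, 1.0472)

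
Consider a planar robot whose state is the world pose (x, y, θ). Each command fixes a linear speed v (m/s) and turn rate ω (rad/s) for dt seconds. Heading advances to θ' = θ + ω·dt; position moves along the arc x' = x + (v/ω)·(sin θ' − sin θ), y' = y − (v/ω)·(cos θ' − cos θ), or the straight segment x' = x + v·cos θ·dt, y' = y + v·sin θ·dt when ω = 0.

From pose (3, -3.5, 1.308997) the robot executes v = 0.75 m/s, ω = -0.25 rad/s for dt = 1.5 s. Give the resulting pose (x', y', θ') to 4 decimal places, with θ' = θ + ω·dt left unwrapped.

(3.4858, -2.4926, 0.9340)

θ' = 1.3090 + -0.25·1.5 = 0.9340
R = v/ω = 0.75/-0.25 = -3.0000
x' = 3 + -3.0000·(sin 0.9340 − sin 1.3090) = 3.4858
y' = -3.5 − -3.0000·(cos 0.9340 − cos 1.3090) = -2.4926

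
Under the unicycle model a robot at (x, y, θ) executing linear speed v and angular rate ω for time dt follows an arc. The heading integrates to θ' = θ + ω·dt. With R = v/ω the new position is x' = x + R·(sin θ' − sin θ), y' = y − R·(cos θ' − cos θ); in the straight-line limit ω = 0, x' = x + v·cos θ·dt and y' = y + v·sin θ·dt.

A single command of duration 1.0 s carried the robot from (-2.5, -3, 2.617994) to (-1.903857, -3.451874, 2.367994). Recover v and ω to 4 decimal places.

Δθ = 2.367994 − 2.617994 = -0.250000
ω = Δθ/dt = -0.250000/1.0 = -0.2500
R = Δx/(sin θ' − sin θ) = 3.0000
v = R·ω = 3.0000·-0.2500 = -0.7500

v = -0.7500, ω = -0.2500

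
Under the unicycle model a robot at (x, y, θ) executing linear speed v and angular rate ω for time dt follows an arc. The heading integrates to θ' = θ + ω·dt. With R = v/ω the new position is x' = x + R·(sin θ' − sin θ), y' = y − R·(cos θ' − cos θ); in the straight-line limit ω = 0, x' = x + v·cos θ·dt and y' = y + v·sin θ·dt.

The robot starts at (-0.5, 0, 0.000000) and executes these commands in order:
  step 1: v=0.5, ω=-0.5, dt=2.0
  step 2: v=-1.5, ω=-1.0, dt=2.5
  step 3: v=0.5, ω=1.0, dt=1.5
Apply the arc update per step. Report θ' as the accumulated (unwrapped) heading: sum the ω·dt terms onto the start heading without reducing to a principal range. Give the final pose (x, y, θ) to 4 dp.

(1.4998, 1.4953, -2.0000)

step 1: θ'=-1.0000 (R=-1.0000) → pose (0.3415, -0.4597, -1.0000)
step 2: θ'=-3.5000 (R=1.5000) → pose (2.1299, 1.7554, -3.5000)
step 3: θ'=-2.0000 (R=0.5000) → pose (1.4998, 1.4953, -2.0000)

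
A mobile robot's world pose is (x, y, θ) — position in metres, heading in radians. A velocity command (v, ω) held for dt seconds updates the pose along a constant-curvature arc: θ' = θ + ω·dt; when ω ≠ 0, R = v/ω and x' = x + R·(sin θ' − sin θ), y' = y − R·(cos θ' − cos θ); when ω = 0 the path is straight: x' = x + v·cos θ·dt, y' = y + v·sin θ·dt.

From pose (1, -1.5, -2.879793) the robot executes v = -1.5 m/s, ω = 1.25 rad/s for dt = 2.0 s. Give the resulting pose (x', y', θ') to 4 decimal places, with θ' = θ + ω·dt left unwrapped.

θ' = -2.8798 + 1.25·2.0 = -0.3798
R = v/ω = -1.5/1.25 = -1.2000
x' = 1 + -1.2000·(sin -0.3798 − sin -2.8798) = 1.1343
y' = -1.5 − -1.2000·(cos -0.3798 − cos -2.8798) = 0.7736

(1.1343, 0.7736, -0.3798)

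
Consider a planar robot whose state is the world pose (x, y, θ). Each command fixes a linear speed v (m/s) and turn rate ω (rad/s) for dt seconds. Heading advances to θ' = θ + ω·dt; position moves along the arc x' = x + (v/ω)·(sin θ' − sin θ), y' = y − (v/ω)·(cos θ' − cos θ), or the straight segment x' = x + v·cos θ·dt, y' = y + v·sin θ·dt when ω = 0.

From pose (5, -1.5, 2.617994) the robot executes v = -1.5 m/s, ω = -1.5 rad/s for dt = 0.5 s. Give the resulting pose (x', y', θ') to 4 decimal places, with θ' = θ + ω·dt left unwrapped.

(5.4562, -2.0732, 1.8680)

θ' = 2.6180 + -1.5·0.5 = 1.8680
R = v/ω = -1.5/-1.5 = 1.0000
x' = 5 + 1.0000·(sin 1.8680 − sin 2.6180) = 5.4562
y' = -1.5 − 1.0000·(cos 1.8680 − cos 2.6180) = -2.0732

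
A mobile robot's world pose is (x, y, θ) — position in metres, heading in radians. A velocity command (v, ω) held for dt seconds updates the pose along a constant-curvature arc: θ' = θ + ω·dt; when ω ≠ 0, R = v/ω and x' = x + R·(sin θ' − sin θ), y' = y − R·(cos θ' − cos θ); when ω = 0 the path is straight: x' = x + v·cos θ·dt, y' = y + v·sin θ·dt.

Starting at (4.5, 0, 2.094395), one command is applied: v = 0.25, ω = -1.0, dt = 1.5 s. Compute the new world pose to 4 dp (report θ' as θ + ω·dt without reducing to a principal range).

(4.5765, 0.3321, 0.5944)

θ' = 2.0944 + -1.0·1.5 = 0.5944
R = v/ω = 0.25/-1.0 = -0.2500
x' = 4.5 + -0.2500·(sin 0.5944 − sin 2.0944) = 4.5765
y' = 0 − -0.2500·(cos 0.5944 − cos 2.0944) = 0.3321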